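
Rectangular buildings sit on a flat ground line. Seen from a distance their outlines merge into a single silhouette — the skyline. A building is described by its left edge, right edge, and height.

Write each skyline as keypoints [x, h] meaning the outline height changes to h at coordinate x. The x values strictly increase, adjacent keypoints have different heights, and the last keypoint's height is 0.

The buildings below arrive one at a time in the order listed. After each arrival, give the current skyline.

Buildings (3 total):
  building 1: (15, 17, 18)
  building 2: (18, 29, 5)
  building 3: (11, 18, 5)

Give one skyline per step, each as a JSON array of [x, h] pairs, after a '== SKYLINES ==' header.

== SKYLINES ==
[[15,18],[17,0]]
[[15,18],[17,0],[18,5],[29,0]]
[[11,5],[15,18],[17,5],[29,0]]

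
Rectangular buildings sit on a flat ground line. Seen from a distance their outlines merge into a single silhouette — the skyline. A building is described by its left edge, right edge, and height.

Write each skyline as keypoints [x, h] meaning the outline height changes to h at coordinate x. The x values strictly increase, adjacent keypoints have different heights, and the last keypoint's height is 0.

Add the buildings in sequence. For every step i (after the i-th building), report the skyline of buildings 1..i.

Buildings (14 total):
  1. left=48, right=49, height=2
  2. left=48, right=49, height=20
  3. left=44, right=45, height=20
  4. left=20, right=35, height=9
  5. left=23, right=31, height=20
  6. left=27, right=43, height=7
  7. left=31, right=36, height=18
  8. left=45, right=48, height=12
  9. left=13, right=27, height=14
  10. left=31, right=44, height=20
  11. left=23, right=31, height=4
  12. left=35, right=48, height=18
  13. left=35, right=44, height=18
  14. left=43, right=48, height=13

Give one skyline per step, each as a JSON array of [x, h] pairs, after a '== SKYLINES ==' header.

== SKYLINES ==
[[48,2],[49,0]]
[[48,20],[49,0]]
[[44,20],[45,0],[48,20],[49,0]]
[[20,9],[35,0],[44,20],[45,0],[48,20],[49,0]]
[[20,9],[23,20],[31,9],[35,0],[44,20],[45,0],[48,20],[49,0]]
[[20,9],[23,20],[31,9],[35,7],[43,0],[44,20],[45,0],[48,20],[49,0]]
[[20,9],[23,20],[31,18],[36,7],[43,0],[44,20],[45,0],[48,20],[49,0]]
[[20,9],[23,20],[31,18],[36,7],[43,0],[44,20],[45,12],[48,20],[49,0]]
[[13,14],[23,20],[31,18],[36,7],[43,0],[44,20],[45,12],[48,20],[49,0]]
[[13,14],[23,20],[45,12],[48,20],[49,0]]
[[13,14],[23,20],[45,12],[48,20],[49,0]]
[[13,14],[23,20],[45,18],[48,20],[49,0]]
[[13,14],[23,20],[45,18],[48,20],[49,0]]
[[13,14],[23,20],[45,18],[48,20],[49,0]]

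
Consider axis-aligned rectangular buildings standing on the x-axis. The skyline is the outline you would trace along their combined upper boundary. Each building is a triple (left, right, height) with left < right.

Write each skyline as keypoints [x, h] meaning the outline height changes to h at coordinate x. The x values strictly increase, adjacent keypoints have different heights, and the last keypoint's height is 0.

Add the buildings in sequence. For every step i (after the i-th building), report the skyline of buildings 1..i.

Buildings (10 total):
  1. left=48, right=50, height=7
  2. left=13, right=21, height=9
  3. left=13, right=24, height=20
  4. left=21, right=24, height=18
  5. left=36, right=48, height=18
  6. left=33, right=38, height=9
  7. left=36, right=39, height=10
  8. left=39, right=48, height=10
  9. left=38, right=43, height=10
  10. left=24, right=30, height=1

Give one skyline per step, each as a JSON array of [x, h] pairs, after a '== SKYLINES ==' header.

== SKYLINES ==
[[48,7],[50,0]]
[[13,9],[21,0],[48,7],[50,0]]
[[13,20],[24,0],[48,7],[50,0]]
[[13,20],[24,0],[48,7],[50,0]]
[[13,20],[24,0],[36,18],[48,7],[50,0]]
[[13,20],[24,0],[33,9],[36,18],[48,7],[50,0]]
[[13,20],[24,0],[33,9],[36,18],[48,7],[50,0]]
[[13,20],[24,0],[33,9],[36,18],[48,7],[50,0]]
[[13,20],[24,0],[33,9],[36,18],[48,7],[50,0]]
[[13,20],[24,1],[30,0],[33,9],[36,18],[48,7],[50,0]]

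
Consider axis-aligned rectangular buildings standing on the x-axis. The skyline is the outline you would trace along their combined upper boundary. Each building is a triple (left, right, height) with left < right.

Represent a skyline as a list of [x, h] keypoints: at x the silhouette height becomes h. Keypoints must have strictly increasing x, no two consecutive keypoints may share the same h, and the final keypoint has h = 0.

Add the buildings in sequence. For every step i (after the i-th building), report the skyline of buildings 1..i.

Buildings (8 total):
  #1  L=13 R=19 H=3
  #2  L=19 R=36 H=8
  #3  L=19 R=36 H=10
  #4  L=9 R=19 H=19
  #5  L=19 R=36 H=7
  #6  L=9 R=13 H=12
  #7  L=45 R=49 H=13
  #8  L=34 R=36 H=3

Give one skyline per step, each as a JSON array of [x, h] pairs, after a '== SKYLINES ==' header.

== SKYLINES ==
[[13,3],[19,0]]
[[13,3],[19,8],[36,0]]
[[13,3],[19,10],[36,0]]
[[9,19],[19,10],[36,0]]
[[9,19],[19,10],[36,0]]
[[9,19],[19,10],[36,0]]
[[9,19],[19,10],[36,0],[45,13],[49,0]]
[[9,19],[19,10],[36,0],[45,13],[49,0]]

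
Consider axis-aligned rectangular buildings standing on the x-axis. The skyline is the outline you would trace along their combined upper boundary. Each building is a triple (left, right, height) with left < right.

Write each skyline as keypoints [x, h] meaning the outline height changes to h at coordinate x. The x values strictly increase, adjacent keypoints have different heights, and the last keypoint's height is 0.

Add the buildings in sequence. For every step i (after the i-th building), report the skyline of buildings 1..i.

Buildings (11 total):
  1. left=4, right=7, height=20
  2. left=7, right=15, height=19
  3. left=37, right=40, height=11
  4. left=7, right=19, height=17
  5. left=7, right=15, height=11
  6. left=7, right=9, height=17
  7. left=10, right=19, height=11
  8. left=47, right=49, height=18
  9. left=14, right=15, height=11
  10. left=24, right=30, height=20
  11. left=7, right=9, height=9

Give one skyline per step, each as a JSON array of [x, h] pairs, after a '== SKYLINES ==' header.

== SKYLINES ==
[[4,20],[7,0]]
[[4,20],[7,19],[15,0]]
[[4,20],[7,19],[15,0],[37,11],[40,0]]
[[4,20],[7,19],[15,17],[19,0],[37,11],[40,0]]
[[4,20],[7,19],[15,17],[19,0],[37,11],[40,0]]
[[4,20],[7,19],[15,17],[19,0],[37,11],[40,0]]
[[4,20],[7,19],[15,17],[19,0],[37,11],[40,0]]
[[4,20],[7,19],[15,17],[19,0],[37,11],[40,0],[47,18],[49,0]]
[[4,20],[7,19],[15,17],[19,0],[37,11],[40,0],[47,18],[49,0]]
[[4,20],[7,19],[15,17],[19,0],[24,20],[30,0],[37,11],[40,0],[47,18],[49,0]]
[[4,20],[7,19],[15,17],[19,0],[24,20],[30,0],[37,11],[40,0],[47,18],[49,0]]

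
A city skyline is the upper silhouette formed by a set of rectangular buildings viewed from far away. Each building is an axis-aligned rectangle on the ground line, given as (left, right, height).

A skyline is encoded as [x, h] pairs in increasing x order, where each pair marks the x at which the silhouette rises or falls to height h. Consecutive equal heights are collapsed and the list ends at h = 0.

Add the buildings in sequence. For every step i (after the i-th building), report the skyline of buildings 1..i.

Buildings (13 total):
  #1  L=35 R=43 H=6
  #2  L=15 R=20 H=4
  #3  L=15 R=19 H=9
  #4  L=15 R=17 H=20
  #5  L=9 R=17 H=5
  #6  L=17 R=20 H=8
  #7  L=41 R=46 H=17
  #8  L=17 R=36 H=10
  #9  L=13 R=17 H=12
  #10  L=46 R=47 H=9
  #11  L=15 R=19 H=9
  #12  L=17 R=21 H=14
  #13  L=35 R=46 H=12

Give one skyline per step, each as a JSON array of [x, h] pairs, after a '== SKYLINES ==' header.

== SKYLINES ==
[[35,6],[43,0]]
[[15,4],[20,0],[35,6],[43,0]]
[[15,9],[19,4],[20,0],[35,6],[43,0]]
[[15,20],[17,9],[19,4],[20,0],[35,6],[43,0]]
[[9,5],[15,20],[17,9],[19,4],[20,0],[35,6],[43,0]]
[[9,5],[15,20],[17,9],[19,8],[20,0],[35,6],[43,0]]
[[9,5],[15,20],[17,9],[19,8],[20,0],[35,6],[41,17],[46,0]]
[[9,5],[15,20],[17,10],[36,6],[41,17],[46,0]]
[[9,5],[13,12],[15,20],[17,10],[36,6],[41,17],[46,0]]
[[9,5],[13,12],[15,20],[17,10],[36,6],[41,17],[46,9],[47,0]]
[[9,5],[13,12],[15,20],[17,10],[36,6],[41,17],[46,9],[47,0]]
[[9,5],[13,12],[15,20],[17,14],[21,10],[36,6],[41,17],[46,9],[47,0]]
[[9,5],[13,12],[15,20],[17,14],[21,10],[35,12],[41,17],[46,9],[47,0]]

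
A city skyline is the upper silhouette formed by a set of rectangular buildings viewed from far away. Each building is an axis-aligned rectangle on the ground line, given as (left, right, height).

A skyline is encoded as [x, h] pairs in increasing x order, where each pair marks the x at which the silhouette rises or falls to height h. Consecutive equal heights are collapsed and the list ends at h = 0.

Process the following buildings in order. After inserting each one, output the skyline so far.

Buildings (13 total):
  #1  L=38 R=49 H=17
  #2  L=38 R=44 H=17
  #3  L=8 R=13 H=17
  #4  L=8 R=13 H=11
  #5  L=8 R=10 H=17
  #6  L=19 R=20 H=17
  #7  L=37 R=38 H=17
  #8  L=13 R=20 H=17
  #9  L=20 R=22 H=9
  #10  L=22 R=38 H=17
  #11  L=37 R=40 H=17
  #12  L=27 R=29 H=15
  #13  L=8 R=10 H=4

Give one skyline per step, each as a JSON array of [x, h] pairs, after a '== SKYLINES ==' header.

== SKYLINES ==
[[38,17],[49,0]]
[[38,17],[49,0]]
[[8,17],[13,0],[38,17],[49,0]]
[[8,17],[13,0],[38,17],[49,0]]
[[8,17],[13,0],[38,17],[49,0]]
[[8,17],[13,0],[19,17],[20,0],[38,17],[49,0]]
[[8,17],[13,0],[19,17],[20,0],[37,17],[49,0]]
[[8,17],[20,0],[37,17],[49,0]]
[[8,17],[20,9],[22,0],[37,17],[49,0]]
[[8,17],[20,9],[22,17],[49,0]]
[[8,17],[20,9],[22,17],[49,0]]
[[8,17],[20,9],[22,17],[49,0]]
[[8,17],[20,9],[22,17],[49,0]]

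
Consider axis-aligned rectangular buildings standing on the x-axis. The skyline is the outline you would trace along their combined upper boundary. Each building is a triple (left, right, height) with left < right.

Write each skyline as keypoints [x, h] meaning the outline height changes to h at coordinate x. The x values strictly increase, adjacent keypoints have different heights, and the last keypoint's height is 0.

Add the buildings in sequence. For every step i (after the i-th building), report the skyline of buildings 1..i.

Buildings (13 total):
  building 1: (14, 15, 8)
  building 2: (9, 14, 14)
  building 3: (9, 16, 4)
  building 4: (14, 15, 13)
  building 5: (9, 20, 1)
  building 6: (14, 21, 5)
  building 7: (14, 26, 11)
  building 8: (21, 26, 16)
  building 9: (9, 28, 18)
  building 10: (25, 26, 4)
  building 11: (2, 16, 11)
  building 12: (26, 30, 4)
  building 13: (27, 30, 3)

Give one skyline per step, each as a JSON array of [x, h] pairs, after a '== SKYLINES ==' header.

== SKYLINES ==
[[14,8],[15,0]]
[[9,14],[14,8],[15,0]]
[[9,14],[14,8],[15,4],[16,0]]
[[9,14],[14,13],[15,4],[16,0]]
[[9,14],[14,13],[15,4],[16,1],[20,0]]
[[9,14],[14,13],[15,5],[21,0]]
[[9,14],[14,13],[15,11],[26,0]]
[[9,14],[14,13],[15,11],[21,16],[26,0]]
[[9,18],[28,0]]
[[9,18],[28,0]]
[[2,11],[9,18],[28,0]]
[[2,11],[9,18],[28,4],[30,0]]
[[2,11],[9,18],[28,4],[30,0]]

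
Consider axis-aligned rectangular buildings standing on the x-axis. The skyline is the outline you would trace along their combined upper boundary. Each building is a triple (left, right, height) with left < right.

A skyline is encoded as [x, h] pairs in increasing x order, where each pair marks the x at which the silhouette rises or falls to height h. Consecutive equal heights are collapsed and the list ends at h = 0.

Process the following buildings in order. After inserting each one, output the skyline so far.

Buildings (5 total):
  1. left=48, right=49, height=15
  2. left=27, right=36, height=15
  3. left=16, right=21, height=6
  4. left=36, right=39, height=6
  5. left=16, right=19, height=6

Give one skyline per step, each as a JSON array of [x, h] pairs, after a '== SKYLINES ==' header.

== SKYLINES ==
[[48,15],[49,0]]
[[27,15],[36,0],[48,15],[49,0]]
[[16,6],[21,0],[27,15],[36,0],[48,15],[49,0]]
[[16,6],[21,0],[27,15],[36,6],[39,0],[48,15],[49,0]]
[[16,6],[21,0],[27,15],[36,6],[39,0],[48,15],[49,0]]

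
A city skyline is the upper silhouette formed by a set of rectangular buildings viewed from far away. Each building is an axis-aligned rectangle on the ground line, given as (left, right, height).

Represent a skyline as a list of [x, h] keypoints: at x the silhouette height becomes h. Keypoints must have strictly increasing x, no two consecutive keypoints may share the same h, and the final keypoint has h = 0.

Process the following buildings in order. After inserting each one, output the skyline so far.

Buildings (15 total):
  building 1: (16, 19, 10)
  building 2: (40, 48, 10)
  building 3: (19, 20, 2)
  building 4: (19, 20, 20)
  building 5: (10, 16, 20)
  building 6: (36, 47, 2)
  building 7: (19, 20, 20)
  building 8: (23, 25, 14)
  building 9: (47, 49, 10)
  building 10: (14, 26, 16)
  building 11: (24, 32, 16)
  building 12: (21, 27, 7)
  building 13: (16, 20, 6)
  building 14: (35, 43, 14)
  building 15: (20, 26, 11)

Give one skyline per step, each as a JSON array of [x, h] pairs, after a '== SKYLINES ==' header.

== SKYLINES ==
[[16,10],[19,0]]
[[16,10],[19,0],[40,10],[48,0]]
[[16,10],[19,2],[20,0],[40,10],[48,0]]
[[16,10],[19,20],[20,0],[40,10],[48,0]]
[[10,20],[16,10],[19,20],[20,0],[40,10],[48,0]]
[[10,20],[16,10],[19,20],[20,0],[36,2],[40,10],[48,0]]
[[10,20],[16,10],[19,20],[20,0],[36,2],[40,10],[48,0]]
[[10,20],[16,10],[19,20],[20,0],[23,14],[25,0],[36,2],[40,10],[48,0]]
[[10,20],[16,10],[19,20],[20,0],[23,14],[25,0],[36,2],[40,10],[49,0]]
[[10,20],[16,16],[19,20],[20,16],[26,0],[36,2],[40,10],[49,0]]
[[10,20],[16,16],[19,20],[20,16],[32,0],[36,2],[40,10],[49,0]]
[[10,20],[16,16],[19,20],[20,16],[32,0],[36,2],[40,10],[49,0]]
[[10,20],[16,16],[19,20],[20,16],[32,0],[36,2],[40,10],[49,0]]
[[10,20],[16,16],[19,20],[20,16],[32,0],[35,14],[43,10],[49,0]]
[[10,20],[16,16],[19,20],[20,16],[32,0],[35,14],[43,10],[49,0]]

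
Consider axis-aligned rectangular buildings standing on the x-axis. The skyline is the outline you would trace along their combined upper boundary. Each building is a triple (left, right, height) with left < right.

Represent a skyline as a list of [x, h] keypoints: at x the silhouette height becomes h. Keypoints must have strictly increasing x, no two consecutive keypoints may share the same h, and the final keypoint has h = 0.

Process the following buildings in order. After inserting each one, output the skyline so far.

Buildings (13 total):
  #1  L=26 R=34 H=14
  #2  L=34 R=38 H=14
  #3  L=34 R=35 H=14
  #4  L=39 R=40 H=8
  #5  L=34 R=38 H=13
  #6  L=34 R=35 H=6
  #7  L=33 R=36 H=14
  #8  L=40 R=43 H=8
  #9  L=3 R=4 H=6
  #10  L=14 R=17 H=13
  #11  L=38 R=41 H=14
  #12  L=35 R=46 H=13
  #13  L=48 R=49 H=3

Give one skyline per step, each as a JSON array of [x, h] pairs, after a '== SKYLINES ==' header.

== SKYLINES ==
[[26,14],[34,0]]
[[26,14],[38,0]]
[[26,14],[38,0]]
[[26,14],[38,0],[39,8],[40,0]]
[[26,14],[38,0],[39,8],[40,0]]
[[26,14],[38,0],[39,8],[40,0]]
[[26,14],[38,0],[39,8],[40,0]]
[[26,14],[38,0],[39,8],[43,0]]
[[3,6],[4,0],[26,14],[38,0],[39,8],[43,0]]
[[3,6],[4,0],[14,13],[17,0],[26,14],[38,0],[39,8],[43,0]]
[[3,6],[4,0],[14,13],[17,0],[26,14],[41,8],[43,0]]
[[3,6],[4,0],[14,13],[17,0],[26,14],[41,13],[46,0]]
[[3,6],[4,0],[14,13],[17,0],[26,14],[41,13],[46,0],[48,3],[49,0]]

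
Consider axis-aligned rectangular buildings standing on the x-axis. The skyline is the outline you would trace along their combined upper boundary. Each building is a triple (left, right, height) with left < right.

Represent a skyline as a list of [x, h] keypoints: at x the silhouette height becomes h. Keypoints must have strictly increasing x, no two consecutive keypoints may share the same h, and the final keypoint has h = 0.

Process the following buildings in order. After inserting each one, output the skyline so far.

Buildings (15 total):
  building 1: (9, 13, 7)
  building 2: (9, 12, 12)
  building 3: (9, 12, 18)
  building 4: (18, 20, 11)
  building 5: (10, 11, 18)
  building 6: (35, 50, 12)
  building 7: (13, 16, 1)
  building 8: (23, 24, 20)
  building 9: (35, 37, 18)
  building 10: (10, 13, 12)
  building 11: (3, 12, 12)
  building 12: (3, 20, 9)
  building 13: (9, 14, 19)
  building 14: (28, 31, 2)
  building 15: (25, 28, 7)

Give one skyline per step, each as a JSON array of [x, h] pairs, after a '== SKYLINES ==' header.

== SKYLINES ==
[[9,7],[13,0]]
[[9,12],[12,7],[13,0]]
[[9,18],[12,7],[13,0]]
[[9,18],[12,7],[13,0],[18,11],[20,0]]
[[9,18],[12,7],[13,0],[18,11],[20,0]]
[[9,18],[12,7],[13,0],[18,11],[20,0],[35,12],[50,0]]
[[9,18],[12,7],[13,1],[16,0],[18,11],[20,0],[35,12],[50,0]]
[[9,18],[12,7],[13,1],[16,0],[18,11],[20,0],[23,20],[24,0],[35,12],[50,0]]
[[9,18],[12,7],[13,1],[16,0],[18,11],[20,0],[23,20],[24,0],[35,18],[37,12],[50,0]]
[[9,18],[12,12],[13,1],[16,0],[18,11],[20,0],[23,20],[24,0],[35,18],[37,12],[50,0]]
[[3,12],[9,18],[12,12],[13,1],[16,0],[18,11],[20,0],[23,20],[24,0],[35,18],[37,12],[50,0]]
[[3,12],[9,18],[12,12],[13,9],[18,11],[20,0],[23,20],[24,0],[35,18],[37,12],[50,0]]
[[3,12],[9,19],[14,9],[18,11],[20,0],[23,20],[24,0],[35,18],[37,12],[50,0]]
[[3,12],[9,19],[14,9],[18,11],[20,0],[23,20],[24,0],[28,2],[31,0],[35,18],[37,12],[50,0]]
[[3,12],[9,19],[14,9],[18,11],[20,0],[23,20],[24,0],[25,7],[28,2],[31,0],[35,18],[37,12],[50,0]]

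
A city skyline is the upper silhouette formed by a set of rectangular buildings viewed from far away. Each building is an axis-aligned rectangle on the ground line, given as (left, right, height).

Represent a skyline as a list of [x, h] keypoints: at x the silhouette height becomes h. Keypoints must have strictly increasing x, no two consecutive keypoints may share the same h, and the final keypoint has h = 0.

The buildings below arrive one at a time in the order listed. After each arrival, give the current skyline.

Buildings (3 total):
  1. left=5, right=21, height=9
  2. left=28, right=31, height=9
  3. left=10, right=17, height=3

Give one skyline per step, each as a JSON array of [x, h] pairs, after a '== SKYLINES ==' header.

== SKYLINES ==
[[5,9],[21,0]]
[[5,9],[21,0],[28,9],[31,0]]
[[5,9],[21,0],[28,9],[31,0]]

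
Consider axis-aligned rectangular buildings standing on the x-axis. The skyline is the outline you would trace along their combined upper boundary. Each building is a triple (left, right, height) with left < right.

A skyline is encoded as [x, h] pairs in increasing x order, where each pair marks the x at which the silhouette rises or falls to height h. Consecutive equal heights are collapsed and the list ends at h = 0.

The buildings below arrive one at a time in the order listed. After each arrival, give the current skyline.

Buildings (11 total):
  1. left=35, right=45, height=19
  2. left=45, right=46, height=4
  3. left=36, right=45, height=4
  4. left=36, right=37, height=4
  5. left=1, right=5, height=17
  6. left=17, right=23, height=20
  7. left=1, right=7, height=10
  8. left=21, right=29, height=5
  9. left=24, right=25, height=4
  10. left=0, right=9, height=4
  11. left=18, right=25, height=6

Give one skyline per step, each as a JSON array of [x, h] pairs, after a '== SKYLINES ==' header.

== SKYLINES ==
[[35,19],[45,0]]
[[35,19],[45,4],[46,0]]
[[35,19],[45,4],[46,0]]
[[35,19],[45,4],[46,0]]
[[1,17],[5,0],[35,19],[45,4],[46,0]]
[[1,17],[5,0],[17,20],[23,0],[35,19],[45,4],[46,0]]
[[1,17],[5,10],[7,0],[17,20],[23,0],[35,19],[45,4],[46,0]]
[[1,17],[5,10],[7,0],[17,20],[23,5],[29,0],[35,19],[45,4],[46,0]]
[[1,17],[5,10],[7,0],[17,20],[23,5],[29,0],[35,19],[45,4],[46,0]]
[[0,4],[1,17],[5,10],[7,4],[9,0],[17,20],[23,5],[29,0],[35,19],[45,4],[46,0]]
[[0,4],[1,17],[5,10],[7,4],[9,0],[17,20],[23,6],[25,5],[29,0],[35,19],[45,4],[46,0]]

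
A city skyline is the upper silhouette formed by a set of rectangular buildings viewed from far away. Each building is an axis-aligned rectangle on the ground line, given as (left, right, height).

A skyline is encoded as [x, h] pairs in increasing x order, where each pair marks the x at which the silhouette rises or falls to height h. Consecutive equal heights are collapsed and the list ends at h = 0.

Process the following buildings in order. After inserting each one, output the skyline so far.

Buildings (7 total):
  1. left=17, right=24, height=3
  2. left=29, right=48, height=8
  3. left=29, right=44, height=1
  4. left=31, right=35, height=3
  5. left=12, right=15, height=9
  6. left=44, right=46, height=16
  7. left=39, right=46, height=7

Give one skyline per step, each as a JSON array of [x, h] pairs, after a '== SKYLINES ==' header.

== SKYLINES ==
[[17,3],[24,0]]
[[17,3],[24,0],[29,8],[48,0]]
[[17,3],[24,0],[29,8],[48,0]]
[[17,3],[24,0],[29,8],[48,0]]
[[12,9],[15,0],[17,3],[24,0],[29,8],[48,0]]
[[12,9],[15,0],[17,3],[24,0],[29,8],[44,16],[46,8],[48,0]]
[[12,9],[15,0],[17,3],[24,0],[29,8],[44,16],[46,8],[48,0]]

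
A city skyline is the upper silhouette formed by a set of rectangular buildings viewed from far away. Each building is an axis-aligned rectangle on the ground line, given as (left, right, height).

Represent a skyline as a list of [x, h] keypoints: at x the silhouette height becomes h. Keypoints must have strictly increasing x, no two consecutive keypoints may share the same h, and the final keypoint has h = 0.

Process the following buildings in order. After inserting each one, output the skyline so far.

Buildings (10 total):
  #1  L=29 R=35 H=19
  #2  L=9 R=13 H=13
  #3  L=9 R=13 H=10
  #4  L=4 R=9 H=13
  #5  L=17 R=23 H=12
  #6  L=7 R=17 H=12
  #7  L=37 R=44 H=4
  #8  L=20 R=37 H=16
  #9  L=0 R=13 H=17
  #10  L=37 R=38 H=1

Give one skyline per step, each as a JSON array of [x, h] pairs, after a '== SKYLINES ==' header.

== SKYLINES ==
[[29,19],[35,0]]
[[9,13],[13,0],[29,19],[35,0]]
[[9,13],[13,0],[29,19],[35,0]]
[[4,13],[13,0],[29,19],[35,0]]
[[4,13],[13,0],[17,12],[23,0],[29,19],[35,0]]
[[4,13],[13,12],[23,0],[29,19],[35,0]]
[[4,13],[13,12],[23,0],[29,19],[35,0],[37,4],[44,0]]
[[4,13],[13,12],[20,16],[29,19],[35,16],[37,4],[44,0]]
[[0,17],[13,12],[20,16],[29,19],[35,16],[37,4],[44,0]]
[[0,17],[13,12],[20,16],[29,19],[35,16],[37,4],[44,0]]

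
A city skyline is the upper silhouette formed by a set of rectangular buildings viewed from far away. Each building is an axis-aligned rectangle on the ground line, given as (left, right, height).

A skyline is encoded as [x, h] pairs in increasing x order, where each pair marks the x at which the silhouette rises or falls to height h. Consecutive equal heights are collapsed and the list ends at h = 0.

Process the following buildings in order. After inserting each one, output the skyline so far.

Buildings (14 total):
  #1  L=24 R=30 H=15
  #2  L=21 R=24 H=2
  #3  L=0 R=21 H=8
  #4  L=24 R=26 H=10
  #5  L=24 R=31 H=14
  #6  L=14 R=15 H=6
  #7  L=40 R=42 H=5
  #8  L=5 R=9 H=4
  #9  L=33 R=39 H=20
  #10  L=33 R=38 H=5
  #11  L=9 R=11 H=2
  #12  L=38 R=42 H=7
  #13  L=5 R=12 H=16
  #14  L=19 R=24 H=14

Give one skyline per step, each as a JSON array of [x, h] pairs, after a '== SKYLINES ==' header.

== SKYLINES ==
[[24,15],[30,0]]
[[21,2],[24,15],[30,0]]
[[0,8],[21,2],[24,15],[30,0]]
[[0,8],[21,2],[24,15],[30,0]]
[[0,8],[21,2],[24,15],[30,14],[31,0]]
[[0,8],[21,2],[24,15],[30,14],[31,0]]
[[0,8],[21,2],[24,15],[30,14],[31,0],[40,5],[42,0]]
[[0,8],[21,2],[24,15],[30,14],[31,0],[40,5],[42,0]]
[[0,8],[21,2],[24,15],[30,14],[31,0],[33,20],[39,0],[40,5],[42,0]]
[[0,8],[21,2],[24,15],[30,14],[31,0],[33,20],[39,0],[40,5],[42,0]]
[[0,8],[21,2],[24,15],[30,14],[31,0],[33,20],[39,0],[40,5],[42,0]]
[[0,8],[21,2],[24,15],[30,14],[31,0],[33,20],[39,7],[42,0]]
[[0,8],[5,16],[12,8],[21,2],[24,15],[30,14],[31,0],[33,20],[39,7],[42,0]]
[[0,8],[5,16],[12,8],[19,14],[24,15],[30,14],[31,0],[33,20],[39,7],[42,0]]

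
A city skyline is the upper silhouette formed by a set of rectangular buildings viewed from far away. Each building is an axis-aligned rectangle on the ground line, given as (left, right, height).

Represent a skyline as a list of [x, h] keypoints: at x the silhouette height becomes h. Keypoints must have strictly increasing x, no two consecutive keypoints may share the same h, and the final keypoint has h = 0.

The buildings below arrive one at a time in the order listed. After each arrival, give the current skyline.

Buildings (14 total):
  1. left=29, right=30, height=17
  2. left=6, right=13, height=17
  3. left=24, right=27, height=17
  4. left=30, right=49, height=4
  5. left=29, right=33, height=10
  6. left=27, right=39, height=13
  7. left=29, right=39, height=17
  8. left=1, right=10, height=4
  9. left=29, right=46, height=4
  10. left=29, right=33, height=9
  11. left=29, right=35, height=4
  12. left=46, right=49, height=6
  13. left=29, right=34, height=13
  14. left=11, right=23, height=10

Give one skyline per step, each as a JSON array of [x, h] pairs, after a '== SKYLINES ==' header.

== SKYLINES ==
[[29,17],[30,0]]
[[6,17],[13,0],[29,17],[30,0]]
[[6,17],[13,0],[24,17],[27,0],[29,17],[30,0]]
[[6,17],[13,0],[24,17],[27,0],[29,17],[30,4],[49,0]]
[[6,17],[13,0],[24,17],[27,0],[29,17],[30,10],[33,4],[49,0]]
[[6,17],[13,0],[24,17],[27,13],[29,17],[30,13],[39,4],[49,0]]
[[6,17],[13,0],[24,17],[27,13],[29,17],[39,4],[49,0]]
[[1,4],[6,17],[13,0],[24,17],[27,13],[29,17],[39,4],[49,0]]
[[1,4],[6,17],[13,0],[24,17],[27,13],[29,17],[39,4],[49,0]]
[[1,4],[6,17],[13,0],[24,17],[27,13],[29,17],[39,4],[49,0]]
[[1,4],[6,17],[13,0],[24,17],[27,13],[29,17],[39,4],[49,0]]
[[1,4],[6,17],[13,0],[24,17],[27,13],[29,17],[39,4],[46,6],[49,0]]
[[1,4],[6,17],[13,0],[24,17],[27,13],[29,17],[39,4],[46,6],[49,0]]
[[1,4],[6,17],[13,10],[23,0],[24,17],[27,13],[29,17],[39,4],[46,6],[49,0]]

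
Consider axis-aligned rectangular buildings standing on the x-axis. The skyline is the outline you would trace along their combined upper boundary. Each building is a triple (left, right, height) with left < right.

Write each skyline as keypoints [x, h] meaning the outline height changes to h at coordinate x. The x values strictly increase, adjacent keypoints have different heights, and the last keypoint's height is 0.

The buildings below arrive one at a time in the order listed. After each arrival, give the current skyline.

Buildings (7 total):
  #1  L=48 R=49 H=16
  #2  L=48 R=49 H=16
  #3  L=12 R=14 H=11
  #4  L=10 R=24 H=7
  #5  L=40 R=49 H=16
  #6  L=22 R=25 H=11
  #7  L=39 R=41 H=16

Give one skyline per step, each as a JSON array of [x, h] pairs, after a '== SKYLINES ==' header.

== SKYLINES ==
[[48,16],[49,0]]
[[48,16],[49,0]]
[[12,11],[14,0],[48,16],[49,0]]
[[10,7],[12,11],[14,7],[24,0],[48,16],[49,0]]
[[10,7],[12,11],[14,7],[24,0],[40,16],[49,0]]
[[10,7],[12,11],[14,7],[22,11],[25,0],[40,16],[49,0]]
[[10,7],[12,11],[14,7],[22,11],[25,0],[39,16],[49,0]]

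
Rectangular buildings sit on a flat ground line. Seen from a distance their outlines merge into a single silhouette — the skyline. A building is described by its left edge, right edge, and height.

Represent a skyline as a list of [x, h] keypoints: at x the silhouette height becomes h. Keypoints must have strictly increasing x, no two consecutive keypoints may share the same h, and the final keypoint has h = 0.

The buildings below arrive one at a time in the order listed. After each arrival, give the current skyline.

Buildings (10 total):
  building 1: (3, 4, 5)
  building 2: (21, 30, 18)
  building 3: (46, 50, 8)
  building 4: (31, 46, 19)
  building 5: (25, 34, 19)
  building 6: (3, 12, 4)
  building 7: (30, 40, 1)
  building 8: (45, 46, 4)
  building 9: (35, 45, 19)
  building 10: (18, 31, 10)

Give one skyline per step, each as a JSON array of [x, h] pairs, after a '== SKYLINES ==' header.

== SKYLINES ==
[[3,5],[4,0]]
[[3,5],[4,0],[21,18],[30,0]]
[[3,5],[4,0],[21,18],[30,0],[46,8],[50,0]]
[[3,5],[4,0],[21,18],[30,0],[31,19],[46,8],[50,0]]
[[3,5],[4,0],[21,18],[25,19],[46,8],[50,0]]
[[3,5],[4,4],[12,0],[21,18],[25,19],[46,8],[50,0]]
[[3,5],[4,4],[12,0],[21,18],[25,19],[46,8],[50,0]]
[[3,5],[4,4],[12,0],[21,18],[25,19],[46,8],[50,0]]
[[3,5],[4,4],[12,0],[21,18],[25,19],[46,8],[50,0]]
[[3,5],[4,4],[12,0],[18,10],[21,18],[25,19],[46,8],[50,0]]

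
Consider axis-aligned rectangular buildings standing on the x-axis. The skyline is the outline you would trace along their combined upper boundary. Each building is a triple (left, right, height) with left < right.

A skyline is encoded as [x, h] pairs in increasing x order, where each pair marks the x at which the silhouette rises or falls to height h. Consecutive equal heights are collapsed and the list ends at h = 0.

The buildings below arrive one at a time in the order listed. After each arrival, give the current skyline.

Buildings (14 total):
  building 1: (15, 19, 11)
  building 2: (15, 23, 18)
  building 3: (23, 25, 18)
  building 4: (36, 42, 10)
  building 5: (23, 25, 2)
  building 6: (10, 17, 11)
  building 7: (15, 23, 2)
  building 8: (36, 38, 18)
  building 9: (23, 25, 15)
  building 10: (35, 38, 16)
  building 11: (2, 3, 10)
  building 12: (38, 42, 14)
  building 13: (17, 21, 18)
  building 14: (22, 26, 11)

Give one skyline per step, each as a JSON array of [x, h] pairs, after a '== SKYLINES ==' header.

== SKYLINES ==
[[15,11],[19,0]]
[[15,18],[23,0]]
[[15,18],[25,0]]
[[15,18],[25,0],[36,10],[42,0]]
[[15,18],[25,0],[36,10],[42,0]]
[[10,11],[15,18],[25,0],[36,10],[42,0]]
[[10,11],[15,18],[25,0],[36,10],[42,0]]
[[10,11],[15,18],[25,0],[36,18],[38,10],[42,0]]
[[10,11],[15,18],[25,0],[36,18],[38,10],[42,0]]
[[10,11],[15,18],[25,0],[35,16],[36,18],[38,10],[42,0]]
[[2,10],[3,0],[10,11],[15,18],[25,0],[35,16],[36,18],[38,10],[42,0]]
[[2,10],[3,0],[10,11],[15,18],[25,0],[35,16],[36,18],[38,14],[42,0]]
[[2,10],[3,0],[10,11],[15,18],[25,0],[35,16],[36,18],[38,14],[42,0]]
[[2,10],[3,0],[10,11],[15,18],[25,11],[26,0],[35,16],[36,18],[38,14],[42,0]]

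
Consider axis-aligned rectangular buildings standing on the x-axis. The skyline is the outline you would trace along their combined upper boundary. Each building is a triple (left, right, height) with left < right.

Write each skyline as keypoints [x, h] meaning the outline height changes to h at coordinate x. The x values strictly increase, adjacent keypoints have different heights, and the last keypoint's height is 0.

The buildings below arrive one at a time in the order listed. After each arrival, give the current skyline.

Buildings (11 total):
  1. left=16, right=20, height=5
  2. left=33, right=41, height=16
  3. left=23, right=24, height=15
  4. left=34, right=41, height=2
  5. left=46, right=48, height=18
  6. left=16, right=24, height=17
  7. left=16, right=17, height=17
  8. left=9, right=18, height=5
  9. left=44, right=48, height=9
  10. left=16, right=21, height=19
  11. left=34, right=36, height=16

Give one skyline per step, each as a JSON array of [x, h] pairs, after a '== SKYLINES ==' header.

== SKYLINES ==
[[16,5],[20,0]]
[[16,5],[20,0],[33,16],[41,0]]
[[16,5],[20,0],[23,15],[24,0],[33,16],[41,0]]
[[16,5],[20,0],[23,15],[24,0],[33,16],[41,0]]
[[16,5],[20,0],[23,15],[24,0],[33,16],[41,0],[46,18],[48,0]]
[[16,17],[24,0],[33,16],[41,0],[46,18],[48,0]]
[[16,17],[24,0],[33,16],[41,0],[46,18],[48,0]]
[[9,5],[16,17],[24,0],[33,16],[41,0],[46,18],[48,0]]
[[9,5],[16,17],[24,0],[33,16],[41,0],[44,9],[46,18],[48,0]]
[[9,5],[16,19],[21,17],[24,0],[33,16],[41,0],[44,9],[46,18],[48,0]]
[[9,5],[16,19],[21,17],[24,0],[33,16],[41,0],[44,9],[46,18],[48,0]]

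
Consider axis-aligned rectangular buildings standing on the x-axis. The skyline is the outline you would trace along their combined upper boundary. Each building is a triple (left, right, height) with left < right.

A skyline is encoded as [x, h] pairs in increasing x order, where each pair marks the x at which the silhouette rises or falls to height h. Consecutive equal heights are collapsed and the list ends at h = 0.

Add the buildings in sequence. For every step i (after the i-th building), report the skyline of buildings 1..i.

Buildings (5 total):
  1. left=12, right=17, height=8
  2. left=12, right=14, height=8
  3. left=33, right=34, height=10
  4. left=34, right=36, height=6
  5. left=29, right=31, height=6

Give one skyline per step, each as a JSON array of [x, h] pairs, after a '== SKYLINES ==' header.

== SKYLINES ==
[[12,8],[17,0]]
[[12,8],[17,0]]
[[12,8],[17,0],[33,10],[34,0]]
[[12,8],[17,0],[33,10],[34,6],[36,0]]
[[12,8],[17,0],[29,6],[31,0],[33,10],[34,6],[36,0]]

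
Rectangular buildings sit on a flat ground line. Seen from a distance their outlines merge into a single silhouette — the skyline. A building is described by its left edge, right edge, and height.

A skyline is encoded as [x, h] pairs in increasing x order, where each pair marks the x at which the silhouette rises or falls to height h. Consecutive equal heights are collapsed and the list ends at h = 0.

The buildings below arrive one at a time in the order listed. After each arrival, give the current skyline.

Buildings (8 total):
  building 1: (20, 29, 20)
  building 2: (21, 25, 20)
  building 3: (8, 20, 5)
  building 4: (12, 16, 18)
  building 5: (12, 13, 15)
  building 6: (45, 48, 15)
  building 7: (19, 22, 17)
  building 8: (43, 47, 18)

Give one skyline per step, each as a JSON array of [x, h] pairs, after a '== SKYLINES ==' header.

== SKYLINES ==
[[20,20],[29,0]]
[[20,20],[29,0]]
[[8,5],[20,20],[29,0]]
[[8,5],[12,18],[16,5],[20,20],[29,0]]
[[8,5],[12,18],[16,5],[20,20],[29,0]]
[[8,5],[12,18],[16,5],[20,20],[29,0],[45,15],[48,0]]
[[8,5],[12,18],[16,5],[19,17],[20,20],[29,0],[45,15],[48,0]]
[[8,5],[12,18],[16,5],[19,17],[20,20],[29,0],[43,18],[47,15],[48,0]]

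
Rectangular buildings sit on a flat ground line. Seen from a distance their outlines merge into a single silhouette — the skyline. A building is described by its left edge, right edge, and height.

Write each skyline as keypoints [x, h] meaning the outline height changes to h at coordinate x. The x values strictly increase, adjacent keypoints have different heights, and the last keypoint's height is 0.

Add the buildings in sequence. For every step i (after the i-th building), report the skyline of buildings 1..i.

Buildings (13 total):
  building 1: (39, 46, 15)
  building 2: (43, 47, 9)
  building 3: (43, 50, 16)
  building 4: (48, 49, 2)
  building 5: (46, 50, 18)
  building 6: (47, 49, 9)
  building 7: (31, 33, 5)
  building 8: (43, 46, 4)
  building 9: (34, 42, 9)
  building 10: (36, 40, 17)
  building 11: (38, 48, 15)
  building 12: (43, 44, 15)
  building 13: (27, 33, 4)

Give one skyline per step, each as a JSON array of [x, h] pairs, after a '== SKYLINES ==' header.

== SKYLINES ==
[[39,15],[46,0]]
[[39,15],[46,9],[47,0]]
[[39,15],[43,16],[50,0]]
[[39,15],[43,16],[50,0]]
[[39,15],[43,16],[46,18],[50,0]]
[[39,15],[43,16],[46,18],[50,0]]
[[31,5],[33,0],[39,15],[43,16],[46,18],[50,0]]
[[31,5],[33,0],[39,15],[43,16],[46,18],[50,0]]
[[31,5],[33,0],[34,9],[39,15],[43,16],[46,18],[50,0]]
[[31,5],[33,0],[34,9],[36,17],[40,15],[43,16],[46,18],[50,0]]
[[31,5],[33,0],[34,9],[36,17],[40,15],[43,16],[46,18],[50,0]]
[[31,5],[33,0],[34,9],[36,17],[40,15],[43,16],[46,18],[50,0]]
[[27,4],[31,5],[33,0],[34,9],[36,17],[40,15],[43,16],[46,18],[50,0]]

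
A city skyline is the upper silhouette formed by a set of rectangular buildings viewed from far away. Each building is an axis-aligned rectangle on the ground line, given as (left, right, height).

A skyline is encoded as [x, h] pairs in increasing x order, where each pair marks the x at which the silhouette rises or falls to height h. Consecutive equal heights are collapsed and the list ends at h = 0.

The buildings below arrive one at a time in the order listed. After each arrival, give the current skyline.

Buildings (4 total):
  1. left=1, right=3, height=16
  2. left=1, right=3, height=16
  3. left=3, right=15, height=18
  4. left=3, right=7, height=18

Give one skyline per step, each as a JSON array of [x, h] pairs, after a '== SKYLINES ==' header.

== SKYLINES ==
[[1,16],[3,0]]
[[1,16],[3,0]]
[[1,16],[3,18],[15,0]]
[[1,16],[3,18],[15,0]]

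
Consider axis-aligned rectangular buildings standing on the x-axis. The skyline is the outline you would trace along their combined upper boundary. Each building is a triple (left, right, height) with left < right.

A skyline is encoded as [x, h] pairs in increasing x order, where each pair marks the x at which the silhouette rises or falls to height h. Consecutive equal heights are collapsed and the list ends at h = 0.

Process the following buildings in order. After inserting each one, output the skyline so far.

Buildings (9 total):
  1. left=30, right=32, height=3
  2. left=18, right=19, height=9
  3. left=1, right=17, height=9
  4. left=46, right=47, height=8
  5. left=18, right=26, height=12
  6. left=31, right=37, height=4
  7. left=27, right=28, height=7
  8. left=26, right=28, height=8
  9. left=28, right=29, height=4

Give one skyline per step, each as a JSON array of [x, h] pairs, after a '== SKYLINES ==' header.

== SKYLINES ==
[[30,3],[32,0]]
[[18,9],[19,0],[30,3],[32,0]]
[[1,9],[17,0],[18,9],[19,0],[30,3],[32,0]]
[[1,9],[17,0],[18,9],[19,0],[30,3],[32,0],[46,8],[47,0]]
[[1,9],[17,0],[18,12],[26,0],[30,3],[32,0],[46,8],[47,0]]
[[1,9],[17,0],[18,12],[26,0],[30,3],[31,4],[37,0],[46,8],[47,0]]
[[1,9],[17,0],[18,12],[26,0],[27,7],[28,0],[30,3],[31,4],[37,0],[46,8],[47,0]]
[[1,9],[17,0],[18,12],[26,8],[28,0],[30,3],[31,4],[37,0],[46,8],[47,0]]
[[1,9],[17,0],[18,12],[26,8],[28,4],[29,0],[30,3],[31,4],[37,0],[46,8],[47,0]]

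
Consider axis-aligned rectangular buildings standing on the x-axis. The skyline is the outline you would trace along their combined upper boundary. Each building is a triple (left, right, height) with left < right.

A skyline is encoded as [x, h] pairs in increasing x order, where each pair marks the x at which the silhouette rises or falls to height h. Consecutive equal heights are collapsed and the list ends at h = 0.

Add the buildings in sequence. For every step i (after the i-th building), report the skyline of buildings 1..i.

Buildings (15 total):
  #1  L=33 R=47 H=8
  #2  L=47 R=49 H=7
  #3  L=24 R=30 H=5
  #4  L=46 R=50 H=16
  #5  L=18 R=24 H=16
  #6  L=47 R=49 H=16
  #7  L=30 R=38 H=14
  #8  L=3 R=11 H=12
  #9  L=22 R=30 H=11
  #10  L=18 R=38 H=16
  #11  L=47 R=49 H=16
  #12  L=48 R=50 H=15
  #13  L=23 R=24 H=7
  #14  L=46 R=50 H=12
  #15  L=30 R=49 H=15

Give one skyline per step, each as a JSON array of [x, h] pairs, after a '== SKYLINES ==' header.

== SKYLINES ==
[[33,8],[47,0]]
[[33,8],[47,7],[49,0]]
[[24,5],[30,0],[33,8],[47,7],[49,0]]
[[24,5],[30,0],[33,8],[46,16],[50,0]]
[[18,16],[24,5],[30,0],[33,8],[46,16],[50,0]]
[[18,16],[24,5],[30,0],[33,8],[46,16],[50,0]]
[[18,16],[24,5],[30,14],[38,8],[46,16],[50,0]]
[[3,12],[11,0],[18,16],[24,5],[30,14],[38,8],[46,16],[50,0]]
[[3,12],[11,0],[18,16],[24,11],[30,14],[38,8],[46,16],[50,0]]
[[3,12],[11,0],[18,16],[38,8],[46,16],[50,0]]
[[3,12],[11,0],[18,16],[38,8],[46,16],[50,0]]
[[3,12],[11,0],[18,16],[38,8],[46,16],[50,0]]
[[3,12],[11,0],[18,16],[38,8],[46,16],[50,0]]
[[3,12],[11,0],[18,16],[38,8],[46,16],[50,0]]
[[3,12],[11,0],[18,16],[38,15],[46,16],[50,0]]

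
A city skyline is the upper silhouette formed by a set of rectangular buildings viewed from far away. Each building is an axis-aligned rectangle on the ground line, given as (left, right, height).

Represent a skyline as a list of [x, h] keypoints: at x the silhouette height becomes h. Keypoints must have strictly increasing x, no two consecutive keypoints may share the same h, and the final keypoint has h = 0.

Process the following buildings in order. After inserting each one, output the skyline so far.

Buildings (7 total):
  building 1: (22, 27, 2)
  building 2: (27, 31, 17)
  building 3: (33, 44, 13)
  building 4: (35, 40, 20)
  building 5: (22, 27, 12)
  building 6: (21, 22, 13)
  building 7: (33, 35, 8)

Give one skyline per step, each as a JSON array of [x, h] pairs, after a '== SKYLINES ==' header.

== SKYLINES ==
[[22,2],[27,0]]
[[22,2],[27,17],[31,0]]
[[22,2],[27,17],[31,0],[33,13],[44,0]]
[[22,2],[27,17],[31,0],[33,13],[35,20],[40,13],[44,0]]
[[22,12],[27,17],[31,0],[33,13],[35,20],[40,13],[44,0]]
[[21,13],[22,12],[27,17],[31,0],[33,13],[35,20],[40,13],[44,0]]
[[21,13],[22,12],[27,17],[31,0],[33,13],[35,20],[40,13],[44,0]]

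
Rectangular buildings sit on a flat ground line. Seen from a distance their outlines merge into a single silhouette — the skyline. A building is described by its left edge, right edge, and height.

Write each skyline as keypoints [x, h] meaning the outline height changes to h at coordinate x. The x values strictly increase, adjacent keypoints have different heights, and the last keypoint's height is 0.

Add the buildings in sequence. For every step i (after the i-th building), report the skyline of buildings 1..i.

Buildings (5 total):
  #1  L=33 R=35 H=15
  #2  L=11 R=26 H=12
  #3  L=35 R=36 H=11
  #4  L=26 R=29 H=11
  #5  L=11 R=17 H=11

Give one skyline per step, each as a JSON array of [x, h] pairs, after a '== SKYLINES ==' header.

== SKYLINES ==
[[33,15],[35,0]]
[[11,12],[26,0],[33,15],[35,0]]
[[11,12],[26,0],[33,15],[35,11],[36,0]]
[[11,12],[26,11],[29,0],[33,15],[35,11],[36,0]]
[[11,12],[26,11],[29,0],[33,15],[35,11],[36,0]]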